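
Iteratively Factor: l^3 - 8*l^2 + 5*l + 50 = (l + 2)*(l^2 - 10*l + 25) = (l - 5)*(l + 2)*(l - 5)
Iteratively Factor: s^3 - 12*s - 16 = (s - 4)*(s^2 + 4*s + 4) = (s - 4)*(s + 2)*(s + 2)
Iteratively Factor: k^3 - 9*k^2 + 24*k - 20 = (k - 2)*(k^2 - 7*k + 10) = (k - 5)*(k - 2)*(k - 2)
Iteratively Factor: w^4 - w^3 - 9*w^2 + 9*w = (w)*(w^3 - w^2 - 9*w + 9) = w*(w - 3)*(w^2 + 2*w - 3) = w*(w - 3)*(w - 1)*(w + 3)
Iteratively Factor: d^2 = (d)*(d)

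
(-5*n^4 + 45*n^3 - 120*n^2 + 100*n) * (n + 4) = -5*n^5 + 25*n^4 + 60*n^3 - 380*n^2 + 400*n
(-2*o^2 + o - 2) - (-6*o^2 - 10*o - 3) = 4*o^2 + 11*o + 1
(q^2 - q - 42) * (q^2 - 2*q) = q^4 - 3*q^3 - 40*q^2 + 84*q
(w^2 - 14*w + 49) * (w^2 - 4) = w^4 - 14*w^3 + 45*w^2 + 56*w - 196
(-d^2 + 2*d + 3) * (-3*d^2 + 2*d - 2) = 3*d^4 - 8*d^3 - 3*d^2 + 2*d - 6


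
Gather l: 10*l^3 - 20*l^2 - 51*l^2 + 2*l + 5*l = 10*l^3 - 71*l^2 + 7*l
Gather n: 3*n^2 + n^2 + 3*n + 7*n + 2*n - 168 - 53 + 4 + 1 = 4*n^2 + 12*n - 216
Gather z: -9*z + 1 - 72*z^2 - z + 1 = -72*z^2 - 10*z + 2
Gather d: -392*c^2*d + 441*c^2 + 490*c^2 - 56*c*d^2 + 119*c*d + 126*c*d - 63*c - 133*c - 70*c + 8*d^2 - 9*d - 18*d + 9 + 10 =931*c^2 - 266*c + d^2*(8 - 56*c) + d*(-392*c^2 + 245*c - 27) + 19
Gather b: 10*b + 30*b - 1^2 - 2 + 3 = 40*b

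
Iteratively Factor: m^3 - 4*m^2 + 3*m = (m - 3)*(m^2 - m) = m*(m - 3)*(m - 1)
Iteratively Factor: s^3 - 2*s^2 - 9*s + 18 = (s - 2)*(s^2 - 9) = (s - 2)*(s + 3)*(s - 3)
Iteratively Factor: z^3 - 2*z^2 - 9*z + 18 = (z + 3)*(z^2 - 5*z + 6) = (z - 2)*(z + 3)*(z - 3)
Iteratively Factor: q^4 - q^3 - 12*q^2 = (q - 4)*(q^3 + 3*q^2) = (q - 4)*(q + 3)*(q^2) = q*(q - 4)*(q + 3)*(q)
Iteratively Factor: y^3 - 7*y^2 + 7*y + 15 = (y + 1)*(y^2 - 8*y + 15) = (y - 3)*(y + 1)*(y - 5)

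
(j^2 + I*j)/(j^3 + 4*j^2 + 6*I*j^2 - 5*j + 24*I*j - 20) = j/(j^2 + j*(4 + 5*I) + 20*I)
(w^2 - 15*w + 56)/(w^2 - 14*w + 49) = (w - 8)/(w - 7)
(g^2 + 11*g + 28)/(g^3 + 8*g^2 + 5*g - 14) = (g + 4)/(g^2 + g - 2)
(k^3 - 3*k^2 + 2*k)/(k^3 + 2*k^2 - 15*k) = (k^2 - 3*k + 2)/(k^2 + 2*k - 15)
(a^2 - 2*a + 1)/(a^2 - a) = (a - 1)/a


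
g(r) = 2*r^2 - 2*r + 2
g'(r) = 4*r - 2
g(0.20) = 1.68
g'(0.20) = -1.20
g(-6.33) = 94.80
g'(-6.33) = -27.32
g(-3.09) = 27.28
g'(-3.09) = -14.36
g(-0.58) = 3.83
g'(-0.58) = -4.32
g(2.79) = 11.99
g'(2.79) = 9.16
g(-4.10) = 43.82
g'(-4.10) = -18.40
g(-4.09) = 43.64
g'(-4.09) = -18.36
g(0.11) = 1.80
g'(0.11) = -1.56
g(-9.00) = 182.00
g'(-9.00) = -38.00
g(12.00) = 266.00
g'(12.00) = 46.00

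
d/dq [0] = 0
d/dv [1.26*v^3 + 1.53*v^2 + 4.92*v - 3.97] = 3.78*v^2 + 3.06*v + 4.92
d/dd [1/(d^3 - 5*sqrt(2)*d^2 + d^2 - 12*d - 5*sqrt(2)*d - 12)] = (-3*d^2 - 2*d + 10*sqrt(2)*d + 5*sqrt(2) + 12)/(-d^3 - d^2 + 5*sqrt(2)*d^2 + 5*sqrt(2)*d + 12*d + 12)^2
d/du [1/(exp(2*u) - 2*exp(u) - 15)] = 2*(1 - exp(u))*exp(u)/(-exp(2*u) + 2*exp(u) + 15)^2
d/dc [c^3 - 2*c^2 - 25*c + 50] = 3*c^2 - 4*c - 25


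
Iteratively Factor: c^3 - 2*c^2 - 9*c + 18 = (c + 3)*(c^2 - 5*c + 6) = (c - 2)*(c + 3)*(c - 3)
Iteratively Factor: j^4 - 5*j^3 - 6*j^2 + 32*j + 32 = (j - 4)*(j^3 - j^2 - 10*j - 8) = (j - 4)^2*(j^2 + 3*j + 2) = (j - 4)^2*(j + 2)*(j + 1)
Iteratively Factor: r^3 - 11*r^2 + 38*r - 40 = (r - 4)*(r^2 - 7*r + 10) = (r - 5)*(r - 4)*(r - 2)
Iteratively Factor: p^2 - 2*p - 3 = (p - 3)*(p + 1)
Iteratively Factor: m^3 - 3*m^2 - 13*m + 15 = (m + 3)*(m^2 - 6*m + 5) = (m - 5)*(m + 3)*(m - 1)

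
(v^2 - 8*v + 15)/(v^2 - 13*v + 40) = (v - 3)/(v - 8)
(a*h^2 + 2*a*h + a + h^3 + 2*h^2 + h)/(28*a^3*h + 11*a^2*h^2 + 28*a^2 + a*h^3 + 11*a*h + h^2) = (a*h^2 + 2*a*h + a + h^3 + 2*h^2 + h)/(28*a^3*h + 11*a^2*h^2 + 28*a^2 + a*h^3 + 11*a*h + h^2)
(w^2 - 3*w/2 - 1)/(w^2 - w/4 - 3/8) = 4*(w - 2)/(4*w - 3)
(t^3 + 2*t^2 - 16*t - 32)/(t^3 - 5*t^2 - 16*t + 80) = (t + 2)/(t - 5)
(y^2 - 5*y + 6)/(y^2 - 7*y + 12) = (y - 2)/(y - 4)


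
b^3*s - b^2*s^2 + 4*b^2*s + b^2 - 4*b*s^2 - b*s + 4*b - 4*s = (b + 4)*(b - s)*(b*s + 1)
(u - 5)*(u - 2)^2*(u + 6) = u^4 - 3*u^3 - 30*u^2 + 124*u - 120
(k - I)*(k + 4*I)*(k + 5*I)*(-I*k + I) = -I*k^4 + 8*k^3 + I*k^3 - 8*k^2 + 11*I*k^2 + 20*k - 11*I*k - 20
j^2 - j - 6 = (j - 3)*(j + 2)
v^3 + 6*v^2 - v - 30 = (v - 2)*(v + 3)*(v + 5)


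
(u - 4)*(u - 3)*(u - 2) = u^3 - 9*u^2 + 26*u - 24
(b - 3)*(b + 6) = b^2 + 3*b - 18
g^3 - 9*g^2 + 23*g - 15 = (g - 5)*(g - 3)*(g - 1)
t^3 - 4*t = t*(t - 2)*(t + 2)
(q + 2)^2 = q^2 + 4*q + 4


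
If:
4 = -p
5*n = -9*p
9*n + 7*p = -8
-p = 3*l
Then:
No Solution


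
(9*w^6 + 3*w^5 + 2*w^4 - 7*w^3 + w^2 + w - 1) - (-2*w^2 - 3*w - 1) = 9*w^6 + 3*w^5 + 2*w^4 - 7*w^3 + 3*w^2 + 4*w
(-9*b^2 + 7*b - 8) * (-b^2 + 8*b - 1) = 9*b^4 - 79*b^3 + 73*b^2 - 71*b + 8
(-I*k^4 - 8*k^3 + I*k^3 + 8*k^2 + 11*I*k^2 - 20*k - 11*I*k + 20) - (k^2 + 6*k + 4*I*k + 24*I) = -I*k^4 - 8*k^3 + I*k^3 + 7*k^2 + 11*I*k^2 - 26*k - 15*I*k + 20 - 24*I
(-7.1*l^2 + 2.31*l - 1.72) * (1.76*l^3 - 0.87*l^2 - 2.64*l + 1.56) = -12.496*l^5 + 10.2426*l^4 + 13.7071*l^3 - 15.678*l^2 + 8.1444*l - 2.6832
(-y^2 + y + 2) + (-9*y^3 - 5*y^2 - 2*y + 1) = -9*y^3 - 6*y^2 - y + 3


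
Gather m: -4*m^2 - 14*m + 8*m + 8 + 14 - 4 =-4*m^2 - 6*m + 18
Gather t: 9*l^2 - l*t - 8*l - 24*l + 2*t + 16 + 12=9*l^2 - 32*l + t*(2 - l) + 28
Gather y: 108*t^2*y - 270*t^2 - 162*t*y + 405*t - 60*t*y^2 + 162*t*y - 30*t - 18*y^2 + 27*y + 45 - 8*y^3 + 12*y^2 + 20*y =-270*t^2 + 375*t - 8*y^3 + y^2*(-60*t - 6) + y*(108*t^2 + 47) + 45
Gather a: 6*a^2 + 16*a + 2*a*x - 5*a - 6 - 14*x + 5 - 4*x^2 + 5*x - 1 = 6*a^2 + a*(2*x + 11) - 4*x^2 - 9*x - 2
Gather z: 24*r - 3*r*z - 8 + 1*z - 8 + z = 24*r + z*(2 - 3*r) - 16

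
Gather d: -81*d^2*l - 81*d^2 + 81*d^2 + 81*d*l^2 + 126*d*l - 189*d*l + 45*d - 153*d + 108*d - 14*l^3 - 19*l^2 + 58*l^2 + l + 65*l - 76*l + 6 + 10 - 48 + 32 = -81*d^2*l + d*(81*l^2 - 63*l) - 14*l^3 + 39*l^2 - 10*l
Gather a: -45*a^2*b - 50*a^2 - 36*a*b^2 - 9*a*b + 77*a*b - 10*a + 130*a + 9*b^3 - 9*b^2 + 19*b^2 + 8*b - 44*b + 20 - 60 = a^2*(-45*b - 50) + a*(-36*b^2 + 68*b + 120) + 9*b^3 + 10*b^2 - 36*b - 40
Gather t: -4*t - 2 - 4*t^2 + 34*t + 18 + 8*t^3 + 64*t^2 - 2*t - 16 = 8*t^3 + 60*t^2 + 28*t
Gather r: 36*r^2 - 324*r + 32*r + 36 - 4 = 36*r^2 - 292*r + 32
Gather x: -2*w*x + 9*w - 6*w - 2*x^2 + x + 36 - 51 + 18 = 3*w - 2*x^2 + x*(1 - 2*w) + 3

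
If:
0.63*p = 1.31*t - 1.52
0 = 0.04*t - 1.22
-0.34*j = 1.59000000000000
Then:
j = -4.68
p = 61.01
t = 30.50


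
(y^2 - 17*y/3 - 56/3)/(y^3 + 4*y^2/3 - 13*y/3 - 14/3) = (y - 8)/(y^2 - y - 2)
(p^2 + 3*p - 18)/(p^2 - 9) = (p + 6)/(p + 3)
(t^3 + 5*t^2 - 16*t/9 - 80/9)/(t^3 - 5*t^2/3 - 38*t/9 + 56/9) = (3*t^2 + 19*t + 20)/(3*t^2 - t - 14)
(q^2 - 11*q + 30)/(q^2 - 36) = (q - 5)/(q + 6)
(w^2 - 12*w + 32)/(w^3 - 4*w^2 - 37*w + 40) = (w - 4)/(w^2 + 4*w - 5)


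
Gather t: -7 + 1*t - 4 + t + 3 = 2*t - 8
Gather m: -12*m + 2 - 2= -12*m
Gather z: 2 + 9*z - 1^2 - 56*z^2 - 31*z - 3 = -56*z^2 - 22*z - 2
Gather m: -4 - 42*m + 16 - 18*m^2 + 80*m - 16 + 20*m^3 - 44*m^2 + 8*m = 20*m^3 - 62*m^2 + 46*m - 4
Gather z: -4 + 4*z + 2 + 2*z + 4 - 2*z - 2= 4*z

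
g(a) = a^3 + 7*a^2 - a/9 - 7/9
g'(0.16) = 2.21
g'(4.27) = 114.37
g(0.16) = -0.61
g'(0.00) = -0.11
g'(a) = 3*a^2 + 14*a - 1/9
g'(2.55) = 55.10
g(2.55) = 61.04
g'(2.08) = 41.99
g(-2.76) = 31.83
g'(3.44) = 83.55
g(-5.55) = 44.50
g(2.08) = 38.27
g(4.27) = 204.23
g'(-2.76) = -15.90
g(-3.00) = 35.56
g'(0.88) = 14.53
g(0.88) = 5.23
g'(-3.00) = -15.11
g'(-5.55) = 14.60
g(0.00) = -0.78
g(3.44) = 122.38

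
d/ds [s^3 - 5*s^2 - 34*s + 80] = 3*s^2 - 10*s - 34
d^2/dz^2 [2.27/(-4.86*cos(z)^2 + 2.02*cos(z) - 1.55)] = (214.465968*(1 - cos(z)^2)^2 - 66.855132*cos(z)^3 + 48.095852*cos(z)^2 + 140.817634*cos(z) - 198.791164)/(4.86*cos(z)^2 - 2.02*cos(z) + 1.55)^3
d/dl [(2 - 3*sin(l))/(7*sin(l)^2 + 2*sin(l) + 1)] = 7*(3*sin(l)^2 - 4*sin(l) - 1)*cos(l)/(7*sin(l)^2 + 2*sin(l) + 1)^2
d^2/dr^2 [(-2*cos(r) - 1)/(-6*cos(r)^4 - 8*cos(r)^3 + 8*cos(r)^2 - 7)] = 2*(64*(2*cos(r) + 1)*(3*cos(r)^2 + 3*cos(r) - 2)^2*sin(r)^2*cos(r)^2 - (6*cos(r)^4 + 8*cos(r)^3 - 8*cos(r)^2 + 7)^2*cos(r) + (6*cos(r)^4 + 8*cos(r)^3 - 8*cos(r)^2 + 7)*(36*(1 - cos(2*r))^2*cos(r) + 24*(1 - cos(2*r))^2 - 15*cos(r) + 58*cos(2*r) + 35*cos(3*r) + 9*cos(4*r) - 39))/(6*cos(r)^4 + 8*cos(r)^3 - 8*cos(r)^2 + 7)^3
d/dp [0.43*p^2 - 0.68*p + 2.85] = 0.86*p - 0.68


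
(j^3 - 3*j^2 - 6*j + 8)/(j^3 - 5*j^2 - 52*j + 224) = (j^2 + j - 2)/(j^2 - j - 56)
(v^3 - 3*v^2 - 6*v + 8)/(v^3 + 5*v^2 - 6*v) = (v^2 - 2*v - 8)/(v*(v + 6))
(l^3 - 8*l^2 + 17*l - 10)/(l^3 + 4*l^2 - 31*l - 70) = (l^2 - 3*l + 2)/(l^2 + 9*l + 14)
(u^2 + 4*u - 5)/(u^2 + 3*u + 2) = (u^2 + 4*u - 5)/(u^2 + 3*u + 2)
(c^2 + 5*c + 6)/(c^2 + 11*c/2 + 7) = 2*(c + 3)/(2*c + 7)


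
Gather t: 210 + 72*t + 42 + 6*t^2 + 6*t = 6*t^2 + 78*t + 252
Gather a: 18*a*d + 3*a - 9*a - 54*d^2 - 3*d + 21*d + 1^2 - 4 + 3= a*(18*d - 6) - 54*d^2 + 18*d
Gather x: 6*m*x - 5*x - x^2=-x^2 + x*(6*m - 5)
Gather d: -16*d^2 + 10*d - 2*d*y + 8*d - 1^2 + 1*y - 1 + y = -16*d^2 + d*(18 - 2*y) + 2*y - 2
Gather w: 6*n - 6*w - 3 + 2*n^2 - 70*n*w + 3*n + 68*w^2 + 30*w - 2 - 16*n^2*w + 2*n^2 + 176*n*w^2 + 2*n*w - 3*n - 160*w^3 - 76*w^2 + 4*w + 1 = 4*n^2 + 6*n - 160*w^3 + w^2*(176*n - 8) + w*(-16*n^2 - 68*n + 28) - 4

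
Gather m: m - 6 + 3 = m - 3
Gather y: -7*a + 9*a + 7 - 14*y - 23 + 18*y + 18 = 2*a + 4*y + 2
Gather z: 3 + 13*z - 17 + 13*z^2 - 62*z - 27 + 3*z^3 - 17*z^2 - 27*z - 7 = 3*z^3 - 4*z^2 - 76*z - 48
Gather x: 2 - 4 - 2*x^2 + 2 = -2*x^2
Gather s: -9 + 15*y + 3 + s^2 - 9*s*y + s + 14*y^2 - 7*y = s^2 + s*(1 - 9*y) + 14*y^2 + 8*y - 6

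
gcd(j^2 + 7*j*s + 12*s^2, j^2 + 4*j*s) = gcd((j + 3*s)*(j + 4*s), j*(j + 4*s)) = j + 4*s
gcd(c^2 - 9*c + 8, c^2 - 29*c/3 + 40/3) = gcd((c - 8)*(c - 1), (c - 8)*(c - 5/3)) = c - 8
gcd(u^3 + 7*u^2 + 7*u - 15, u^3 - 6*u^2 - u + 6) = u - 1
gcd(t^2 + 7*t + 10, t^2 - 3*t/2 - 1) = 1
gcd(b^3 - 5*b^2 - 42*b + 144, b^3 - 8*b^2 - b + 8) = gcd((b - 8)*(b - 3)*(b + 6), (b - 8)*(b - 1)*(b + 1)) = b - 8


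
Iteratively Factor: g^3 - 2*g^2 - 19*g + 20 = (g - 5)*(g^2 + 3*g - 4) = (g - 5)*(g + 4)*(g - 1)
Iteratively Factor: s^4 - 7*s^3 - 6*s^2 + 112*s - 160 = (s + 4)*(s^3 - 11*s^2 + 38*s - 40) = (s - 2)*(s + 4)*(s^2 - 9*s + 20) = (s - 4)*(s - 2)*(s + 4)*(s - 5)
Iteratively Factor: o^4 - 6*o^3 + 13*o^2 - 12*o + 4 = (o - 2)*(o^3 - 4*o^2 + 5*o - 2) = (o - 2)*(o - 1)*(o^2 - 3*o + 2) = (o - 2)*(o - 1)^2*(o - 2)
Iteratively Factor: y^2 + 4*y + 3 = (y + 1)*(y + 3)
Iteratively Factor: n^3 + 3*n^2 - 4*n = (n + 4)*(n^2 - n) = n*(n + 4)*(n - 1)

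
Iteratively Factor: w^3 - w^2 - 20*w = (w + 4)*(w^2 - 5*w) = (w - 5)*(w + 4)*(w)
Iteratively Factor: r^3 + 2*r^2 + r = (r + 1)*(r^2 + r) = r*(r + 1)*(r + 1)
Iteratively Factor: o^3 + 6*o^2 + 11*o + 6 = (o + 2)*(o^2 + 4*o + 3) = (o + 2)*(o + 3)*(o + 1)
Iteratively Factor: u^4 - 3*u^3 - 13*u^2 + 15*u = (u + 3)*(u^3 - 6*u^2 + 5*u) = (u - 1)*(u + 3)*(u^2 - 5*u) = u*(u - 1)*(u + 3)*(u - 5)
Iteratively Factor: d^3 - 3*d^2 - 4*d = (d + 1)*(d^2 - 4*d) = d*(d + 1)*(d - 4)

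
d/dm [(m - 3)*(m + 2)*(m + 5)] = 3*m^2 + 8*m - 11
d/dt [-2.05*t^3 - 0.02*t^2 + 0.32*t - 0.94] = -6.15*t^2 - 0.04*t + 0.32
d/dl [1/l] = -1/l^2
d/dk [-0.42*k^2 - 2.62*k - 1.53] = -0.84*k - 2.62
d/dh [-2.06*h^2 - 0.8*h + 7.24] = -4.12*h - 0.8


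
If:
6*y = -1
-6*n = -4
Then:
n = 2/3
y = -1/6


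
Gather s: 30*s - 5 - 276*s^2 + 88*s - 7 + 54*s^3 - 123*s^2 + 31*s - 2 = 54*s^3 - 399*s^2 + 149*s - 14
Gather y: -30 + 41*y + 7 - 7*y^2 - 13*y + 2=-7*y^2 + 28*y - 21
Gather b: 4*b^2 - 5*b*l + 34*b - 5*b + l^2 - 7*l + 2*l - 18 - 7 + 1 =4*b^2 + b*(29 - 5*l) + l^2 - 5*l - 24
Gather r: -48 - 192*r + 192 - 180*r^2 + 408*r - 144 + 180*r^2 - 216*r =0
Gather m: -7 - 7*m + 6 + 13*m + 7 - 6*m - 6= 0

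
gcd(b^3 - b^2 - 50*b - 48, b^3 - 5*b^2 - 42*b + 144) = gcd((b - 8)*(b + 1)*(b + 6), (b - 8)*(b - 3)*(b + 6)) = b^2 - 2*b - 48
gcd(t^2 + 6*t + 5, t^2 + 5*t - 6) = 1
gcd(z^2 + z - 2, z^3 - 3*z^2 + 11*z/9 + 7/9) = z - 1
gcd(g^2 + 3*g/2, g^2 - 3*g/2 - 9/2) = g + 3/2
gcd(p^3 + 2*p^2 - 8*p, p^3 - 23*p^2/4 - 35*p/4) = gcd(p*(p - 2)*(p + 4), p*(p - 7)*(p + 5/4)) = p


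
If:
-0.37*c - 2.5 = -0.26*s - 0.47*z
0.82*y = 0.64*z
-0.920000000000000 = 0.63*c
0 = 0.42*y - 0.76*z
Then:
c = -1.46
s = 7.54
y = 0.00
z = 0.00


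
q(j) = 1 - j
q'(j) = -1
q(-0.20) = 1.20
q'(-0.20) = -1.00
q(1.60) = -0.60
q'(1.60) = -1.00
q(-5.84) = 6.84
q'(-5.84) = -1.00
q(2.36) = -1.36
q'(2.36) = -1.00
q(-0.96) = 1.96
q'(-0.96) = -1.00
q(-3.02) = 4.02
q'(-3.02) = -1.00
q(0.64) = 0.36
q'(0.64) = -1.00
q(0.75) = 0.25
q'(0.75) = -1.00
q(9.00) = -8.00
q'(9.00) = -1.00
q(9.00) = -8.00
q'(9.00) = -1.00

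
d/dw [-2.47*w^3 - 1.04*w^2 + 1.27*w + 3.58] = -7.41*w^2 - 2.08*w + 1.27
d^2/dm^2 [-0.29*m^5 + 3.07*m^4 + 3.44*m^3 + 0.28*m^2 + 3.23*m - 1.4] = -5.8*m^3 + 36.84*m^2 + 20.64*m + 0.56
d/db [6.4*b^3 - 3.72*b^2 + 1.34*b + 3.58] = 19.2*b^2 - 7.44*b + 1.34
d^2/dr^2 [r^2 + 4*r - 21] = 2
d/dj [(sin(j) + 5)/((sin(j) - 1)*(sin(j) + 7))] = (-10*sin(j) + cos(j)^2 - 38)*cos(j)/((sin(j) - 1)^2*(sin(j) + 7)^2)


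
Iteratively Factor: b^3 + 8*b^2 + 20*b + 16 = (b + 4)*(b^2 + 4*b + 4) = (b + 2)*(b + 4)*(b + 2)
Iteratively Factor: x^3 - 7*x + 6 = (x - 2)*(x^2 + 2*x - 3) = (x - 2)*(x + 3)*(x - 1)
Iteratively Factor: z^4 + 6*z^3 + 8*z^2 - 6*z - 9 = (z + 3)*(z^3 + 3*z^2 - z - 3) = (z - 1)*(z + 3)*(z^2 + 4*z + 3) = (z - 1)*(z + 1)*(z + 3)*(z + 3)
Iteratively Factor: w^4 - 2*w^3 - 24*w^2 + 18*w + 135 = (w + 3)*(w^3 - 5*w^2 - 9*w + 45) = (w - 5)*(w + 3)*(w^2 - 9) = (w - 5)*(w + 3)^2*(w - 3)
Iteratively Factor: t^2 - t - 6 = (t - 3)*(t + 2)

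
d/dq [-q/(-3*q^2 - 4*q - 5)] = (5 - 3*q^2)/(9*q^4 + 24*q^3 + 46*q^2 + 40*q + 25)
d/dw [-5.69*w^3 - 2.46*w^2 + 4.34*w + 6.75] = -17.07*w^2 - 4.92*w + 4.34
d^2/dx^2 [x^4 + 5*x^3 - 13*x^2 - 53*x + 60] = 12*x^2 + 30*x - 26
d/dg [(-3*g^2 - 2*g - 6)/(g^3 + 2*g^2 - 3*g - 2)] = (3*g^4 + 4*g^3 + 31*g^2 + 36*g - 14)/(g^6 + 4*g^5 - 2*g^4 - 16*g^3 + g^2 + 12*g + 4)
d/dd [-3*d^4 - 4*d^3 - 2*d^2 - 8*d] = -12*d^3 - 12*d^2 - 4*d - 8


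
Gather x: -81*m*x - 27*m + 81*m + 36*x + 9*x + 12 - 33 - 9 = 54*m + x*(45 - 81*m) - 30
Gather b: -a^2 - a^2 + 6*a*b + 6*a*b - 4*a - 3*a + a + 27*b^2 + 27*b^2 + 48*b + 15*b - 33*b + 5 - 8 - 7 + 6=-2*a^2 - 6*a + 54*b^2 + b*(12*a + 30) - 4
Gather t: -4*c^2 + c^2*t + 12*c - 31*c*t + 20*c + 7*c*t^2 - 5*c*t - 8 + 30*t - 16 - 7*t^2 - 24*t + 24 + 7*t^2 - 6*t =-4*c^2 + 7*c*t^2 + 32*c + t*(c^2 - 36*c)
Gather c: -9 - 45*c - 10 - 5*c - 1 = -50*c - 20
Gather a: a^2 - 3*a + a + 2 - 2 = a^2 - 2*a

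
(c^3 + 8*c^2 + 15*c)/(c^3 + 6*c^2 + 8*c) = (c^2 + 8*c + 15)/(c^2 + 6*c + 8)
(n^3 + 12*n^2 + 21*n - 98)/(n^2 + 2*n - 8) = (n^2 + 14*n + 49)/(n + 4)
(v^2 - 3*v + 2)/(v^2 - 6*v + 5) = (v - 2)/(v - 5)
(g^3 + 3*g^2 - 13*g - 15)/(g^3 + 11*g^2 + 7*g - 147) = (g^2 + 6*g + 5)/(g^2 + 14*g + 49)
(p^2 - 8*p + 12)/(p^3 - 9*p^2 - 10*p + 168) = (p - 2)/(p^2 - 3*p - 28)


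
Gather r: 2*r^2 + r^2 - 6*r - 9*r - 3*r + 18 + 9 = 3*r^2 - 18*r + 27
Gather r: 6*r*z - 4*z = 6*r*z - 4*z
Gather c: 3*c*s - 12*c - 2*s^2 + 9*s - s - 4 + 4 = c*(3*s - 12) - 2*s^2 + 8*s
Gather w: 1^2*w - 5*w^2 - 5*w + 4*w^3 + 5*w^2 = 4*w^3 - 4*w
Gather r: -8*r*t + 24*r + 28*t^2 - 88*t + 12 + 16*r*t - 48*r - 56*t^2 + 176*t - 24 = r*(8*t - 24) - 28*t^2 + 88*t - 12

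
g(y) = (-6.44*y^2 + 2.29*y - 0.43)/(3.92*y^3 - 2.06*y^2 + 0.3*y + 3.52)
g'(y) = (2.29 - 12.88*y)/(3.92*y^3 - 2.06*y^2 + 0.3*y + 3.52) + (-11.76*y^2 + 4.12*y - 0.3)*(-6.44*y^2 + 2.29*y - 0.43)/(3.92*y^3 - 2.06*y^2 + 0.3*y + 3.52)^2 = (25.2448*y^4 - 17.9536*y^3 + 7.8422*y^2 - 47.1092*y + 8.1898)/(15.3664*y^6 - 16.1504*y^5 + 6.5956*y^4 + 26.3608*y^3 - 14.4124*y^2 + 2.112*y + 12.3904)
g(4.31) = -0.39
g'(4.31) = 0.09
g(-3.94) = 0.41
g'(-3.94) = 0.10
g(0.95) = -0.77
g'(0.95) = -0.86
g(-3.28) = 0.49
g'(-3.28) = 0.15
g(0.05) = -0.09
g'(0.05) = 0.47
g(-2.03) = 0.82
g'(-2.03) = 0.49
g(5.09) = -0.33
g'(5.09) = 0.07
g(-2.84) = 0.57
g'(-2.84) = 0.21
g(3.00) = -0.56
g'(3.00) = 0.18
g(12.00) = -0.14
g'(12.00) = 0.01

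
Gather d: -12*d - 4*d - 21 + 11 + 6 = -16*d - 4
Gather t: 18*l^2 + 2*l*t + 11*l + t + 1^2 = 18*l^2 + 11*l + t*(2*l + 1) + 1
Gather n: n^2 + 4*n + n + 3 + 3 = n^2 + 5*n + 6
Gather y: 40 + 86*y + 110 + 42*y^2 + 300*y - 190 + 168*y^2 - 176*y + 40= 210*y^2 + 210*y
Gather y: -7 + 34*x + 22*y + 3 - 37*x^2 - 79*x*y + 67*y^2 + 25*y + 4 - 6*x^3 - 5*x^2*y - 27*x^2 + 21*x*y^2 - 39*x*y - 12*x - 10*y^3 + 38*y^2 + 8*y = -6*x^3 - 64*x^2 + 22*x - 10*y^3 + y^2*(21*x + 105) + y*(-5*x^2 - 118*x + 55)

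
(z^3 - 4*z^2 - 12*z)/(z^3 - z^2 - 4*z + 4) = z*(z - 6)/(z^2 - 3*z + 2)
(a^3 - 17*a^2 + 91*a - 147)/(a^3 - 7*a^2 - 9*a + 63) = (a - 7)/(a + 3)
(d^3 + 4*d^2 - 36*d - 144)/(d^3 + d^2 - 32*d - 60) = (d^2 + 10*d + 24)/(d^2 + 7*d + 10)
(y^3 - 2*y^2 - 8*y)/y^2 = y - 2 - 8/y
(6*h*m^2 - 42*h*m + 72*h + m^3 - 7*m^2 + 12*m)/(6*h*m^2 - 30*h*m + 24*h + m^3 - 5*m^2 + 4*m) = (m - 3)/(m - 1)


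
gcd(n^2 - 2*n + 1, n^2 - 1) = n - 1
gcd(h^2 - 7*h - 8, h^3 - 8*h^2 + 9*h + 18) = h + 1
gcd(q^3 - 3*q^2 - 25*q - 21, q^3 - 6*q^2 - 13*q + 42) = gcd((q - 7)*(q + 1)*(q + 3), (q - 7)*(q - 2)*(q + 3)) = q^2 - 4*q - 21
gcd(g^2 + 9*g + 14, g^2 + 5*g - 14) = g + 7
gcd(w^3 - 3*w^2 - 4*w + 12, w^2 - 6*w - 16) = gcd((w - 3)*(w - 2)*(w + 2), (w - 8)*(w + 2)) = w + 2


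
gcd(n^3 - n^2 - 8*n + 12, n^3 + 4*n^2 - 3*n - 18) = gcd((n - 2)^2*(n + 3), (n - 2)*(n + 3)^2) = n^2 + n - 6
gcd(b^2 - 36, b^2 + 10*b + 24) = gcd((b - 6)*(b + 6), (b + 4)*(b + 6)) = b + 6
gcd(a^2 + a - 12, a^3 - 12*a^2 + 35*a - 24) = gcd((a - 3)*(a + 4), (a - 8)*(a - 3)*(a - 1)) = a - 3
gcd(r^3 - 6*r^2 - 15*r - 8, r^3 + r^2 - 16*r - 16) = r + 1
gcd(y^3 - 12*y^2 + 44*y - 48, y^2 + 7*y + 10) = 1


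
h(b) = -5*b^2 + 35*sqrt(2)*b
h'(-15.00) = 199.50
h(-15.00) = -1867.46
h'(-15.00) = 199.50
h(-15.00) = -1867.46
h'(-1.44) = 63.90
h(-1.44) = -81.64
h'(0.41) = 45.40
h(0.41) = 19.45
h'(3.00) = 19.50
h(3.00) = 103.49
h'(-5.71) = 106.60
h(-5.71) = -445.65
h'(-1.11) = 60.60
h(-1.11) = -61.10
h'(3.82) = 11.30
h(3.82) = 116.12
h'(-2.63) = 75.80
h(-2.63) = -164.76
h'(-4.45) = 94.00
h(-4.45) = -319.28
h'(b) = -10*b + 35*sqrt(2)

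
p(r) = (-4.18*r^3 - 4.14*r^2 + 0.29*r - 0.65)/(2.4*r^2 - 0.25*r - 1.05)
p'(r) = (0.25 - 4.8*r)*(-4.18*r^3 - 4.14*r^2 + 0.29*r - 0.65)/(2.4*r^2 - 0.25*r - 1.05)^2 + (-12.54*r^2 - 8.28*r + 0.29)/(2.4*r^2 - 0.25*r - 1.05)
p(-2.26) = 2.19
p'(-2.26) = -1.76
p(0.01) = 0.62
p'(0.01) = -0.31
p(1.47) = -5.96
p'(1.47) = 0.41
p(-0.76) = -2.71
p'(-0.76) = -21.34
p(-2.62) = 2.82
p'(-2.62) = -1.74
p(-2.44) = 2.51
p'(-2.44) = -1.75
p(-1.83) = 1.42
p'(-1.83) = -1.84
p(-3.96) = 5.13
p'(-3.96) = -1.72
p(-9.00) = 13.85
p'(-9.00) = -1.73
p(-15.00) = 24.27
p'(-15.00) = -1.74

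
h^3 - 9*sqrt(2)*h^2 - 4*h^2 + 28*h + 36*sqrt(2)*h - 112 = (h - 4)*(h - 7*sqrt(2))*(h - 2*sqrt(2))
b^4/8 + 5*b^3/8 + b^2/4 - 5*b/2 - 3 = (b/4 + 1/2)*(b/2 + 1)*(b - 2)*(b + 3)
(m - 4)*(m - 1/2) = m^2 - 9*m/2 + 2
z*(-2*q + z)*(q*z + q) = -2*q^2*z^2 - 2*q^2*z + q*z^3 + q*z^2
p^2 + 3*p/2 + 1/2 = (p + 1/2)*(p + 1)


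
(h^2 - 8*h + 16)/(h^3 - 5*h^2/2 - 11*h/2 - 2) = 2*(h - 4)/(2*h^2 + 3*h + 1)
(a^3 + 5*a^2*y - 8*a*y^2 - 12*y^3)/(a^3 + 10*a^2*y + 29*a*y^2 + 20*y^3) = (a^2 + 4*a*y - 12*y^2)/(a^2 + 9*a*y + 20*y^2)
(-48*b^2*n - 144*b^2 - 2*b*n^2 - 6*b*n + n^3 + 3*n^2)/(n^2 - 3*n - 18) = (-48*b^2 - 2*b*n + n^2)/(n - 6)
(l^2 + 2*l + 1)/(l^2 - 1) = (l + 1)/(l - 1)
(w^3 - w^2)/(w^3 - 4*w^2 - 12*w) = w*(1 - w)/(-w^2 + 4*w + 12)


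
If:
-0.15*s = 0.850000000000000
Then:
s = -5.67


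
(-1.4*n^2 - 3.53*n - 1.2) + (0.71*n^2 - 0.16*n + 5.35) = -0.69*n^2 - 3.69*n + 4.15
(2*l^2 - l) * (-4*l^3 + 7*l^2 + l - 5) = -8*l^5 + 18*l^4 - 5*l^3 - 11*l^2 + 5*l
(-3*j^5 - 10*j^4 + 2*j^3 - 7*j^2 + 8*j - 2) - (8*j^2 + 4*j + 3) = -3*j^5 - 10*j^4 + 2*j^3 - 15*j^2 + 4*j - 5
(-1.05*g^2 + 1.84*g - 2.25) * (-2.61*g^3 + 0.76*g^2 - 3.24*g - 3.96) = 2.7405*g^5 - 5.6004*g^4 + 10.6729*g^3 - 3.5136*g^2 + 0.00360000000000049*g + 8.91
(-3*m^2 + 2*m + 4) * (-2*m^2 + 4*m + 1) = 6*m^4 - 16*m^3 - 3*m^2 + 18*m + 4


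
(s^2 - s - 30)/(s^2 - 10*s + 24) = (s + 5)/(s - 4)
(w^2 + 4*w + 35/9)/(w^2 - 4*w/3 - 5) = (w + 7/3)/(w - 3)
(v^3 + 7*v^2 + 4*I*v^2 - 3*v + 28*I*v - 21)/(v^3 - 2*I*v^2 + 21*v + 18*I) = (v + 7)/(v - 6*I)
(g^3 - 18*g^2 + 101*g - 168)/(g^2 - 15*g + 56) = g - 3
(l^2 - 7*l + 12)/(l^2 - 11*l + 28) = (l - 3)/(l - 7)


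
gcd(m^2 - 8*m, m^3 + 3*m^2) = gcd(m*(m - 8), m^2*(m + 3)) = m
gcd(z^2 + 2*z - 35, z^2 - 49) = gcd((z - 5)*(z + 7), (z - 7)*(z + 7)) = z + 7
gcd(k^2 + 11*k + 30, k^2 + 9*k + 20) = k + 5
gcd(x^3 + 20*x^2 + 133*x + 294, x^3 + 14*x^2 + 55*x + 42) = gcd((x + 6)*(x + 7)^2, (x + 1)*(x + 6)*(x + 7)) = x^2 + 13*x + 42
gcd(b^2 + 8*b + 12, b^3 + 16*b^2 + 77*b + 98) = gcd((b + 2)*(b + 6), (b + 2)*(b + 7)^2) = b + 2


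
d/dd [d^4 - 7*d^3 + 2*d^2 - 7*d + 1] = 4*d^3 - 21*d^2 + 4*d - 7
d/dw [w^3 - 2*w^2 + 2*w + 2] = 3*w^2 - 4*w + 2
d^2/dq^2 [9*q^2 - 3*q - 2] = 18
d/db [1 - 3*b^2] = -6*b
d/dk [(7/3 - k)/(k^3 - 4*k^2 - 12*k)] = (6*k^3 - 33*k^2 + 56*k + 84)/(3*k^2*(k^4 - 8*k^3 - 8*k^2 + 96*k + 144))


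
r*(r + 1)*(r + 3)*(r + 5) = r^4 + 9*r^3 + 23*r^2 + 15*r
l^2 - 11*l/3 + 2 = (l - 3)*(l - 2/3)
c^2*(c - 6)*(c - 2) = c^4 - 8*c^3 + 12*c^2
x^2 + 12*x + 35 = (x + 5)*(x + 7)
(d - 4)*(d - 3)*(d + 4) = d^3 - 3*d^2 - 16*d + 48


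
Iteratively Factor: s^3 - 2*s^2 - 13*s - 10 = (s - 5)*(s^2 + 3*s + 2) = (s - 5)*(s + 2)*(s + 1)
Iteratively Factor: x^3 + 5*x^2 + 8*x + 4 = (x + 2)*(x^2 + 3*x + 2) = (x + 1)*(x + 2)*(x + 2)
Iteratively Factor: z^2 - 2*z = (z - 2)*(z)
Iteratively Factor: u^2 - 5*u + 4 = (u - 1)*(u - 4)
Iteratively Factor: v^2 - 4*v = (v - 4)*(v)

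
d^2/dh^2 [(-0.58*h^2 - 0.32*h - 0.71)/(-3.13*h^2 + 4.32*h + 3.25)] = (21.955072*h^3 + 77.135094*h^2 - 38.070816*h + 44.212458)/(30.664297*h^6 - 126.967824*h^5 + 79.720161*h^4 + 183.049632*h^3 - 82.776525*h^2 - 136.89*h - 34.328125)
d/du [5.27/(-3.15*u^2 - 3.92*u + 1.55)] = (33.201*u + 20.6584)/(3.15*u^2 + 3.92*u - 1.55)^2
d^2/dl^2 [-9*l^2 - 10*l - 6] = -18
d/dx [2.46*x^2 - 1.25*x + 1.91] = 4.92*x - 1.25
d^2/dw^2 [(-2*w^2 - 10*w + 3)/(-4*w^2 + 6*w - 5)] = 4*(104*w^3 - 132*w^2 - 192*w + 151)/(64*w^6 - 288*w^5 + 672*w^4 - 936*w^3 + 840*w^2 - 450*w + 125)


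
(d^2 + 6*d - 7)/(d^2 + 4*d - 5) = (d + 7)/(d + 5)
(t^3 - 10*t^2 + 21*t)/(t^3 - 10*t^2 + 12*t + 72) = t*(t^2 - 10*t + 21)/(t^3 - 10*t^2 + 12*t + 72)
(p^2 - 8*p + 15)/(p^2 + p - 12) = (p - 5)/(p + 4)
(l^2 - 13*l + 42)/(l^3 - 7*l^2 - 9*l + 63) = (l - 6)/(l^2 - 9)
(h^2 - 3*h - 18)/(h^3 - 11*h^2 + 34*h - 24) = (h + 3)/(h^2 - 5*h + 4)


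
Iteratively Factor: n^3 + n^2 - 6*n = (n + 3)*(n^2 - 2*n) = n*(n + 3)*(n - 2)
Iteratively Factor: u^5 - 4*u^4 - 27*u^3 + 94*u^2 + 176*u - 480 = (u - 5)*(u^4 + u^3 - 22*u^2 - 16*u + 96) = (u - 5)*(u + 4)*(u^3 - 3*u^2 - 10*u + 24) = (u - 5)*(u + 3)*(u + 4)*(u^2 - 6*u + 8) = (u - 5)*(u - 4)*(u + 3)*(u + 4)*(u - 2)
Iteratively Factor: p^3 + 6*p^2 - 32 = (p + 4)*(p^2 + 2*p - 8) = (p - 2)*(p + 4)*(p + 4)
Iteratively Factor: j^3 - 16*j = (j)*(j^2 - 16) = j*(j + 4)*(j - 4)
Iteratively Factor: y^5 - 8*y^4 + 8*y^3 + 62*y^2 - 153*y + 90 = (y - 2)*(y^4 - 6*y^3 - 4*y^2 + 54*y - 45) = (y - 5)*(y - 2)*(y^3 - y^2 - 9*y + 9) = (y - 5)*(y - 2)*(y + 3)*(y^2 - 4*y + 3) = (y - 5)*(y - 2)*(y - 1)*(y + 3)*(y - 3)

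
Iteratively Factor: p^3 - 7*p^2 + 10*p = (p)*(p^2 - 7*p + 10) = p*(p - 2)*(p - 5)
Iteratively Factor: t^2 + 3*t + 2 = (t + 1)*(t + 2)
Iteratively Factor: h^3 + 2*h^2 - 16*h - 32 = (h + 4)*(h^2 - 2*h - 8) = (h + 2)*(h + 4)*(h - 4)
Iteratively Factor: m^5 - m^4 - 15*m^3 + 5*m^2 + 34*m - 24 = (m - 1)*(m^4 - 15*m^2 - 10*m + 24) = (m - 1)*(m + 3)*(m^3 - 3*m^2 - 6*m + 8) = (m - 1)^2*(m + 3)*(m^2 - 2*m - 8) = (m - 4)*(m - 1)^2*(m + 3)*(m + 2)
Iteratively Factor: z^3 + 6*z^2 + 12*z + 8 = (z + 2)*(z^2 + 4*z + 4) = (z + 2)^2*(z + 2)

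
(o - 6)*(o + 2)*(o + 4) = o^3 - 28*o - 48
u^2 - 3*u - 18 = (u - 6)*(u + 3)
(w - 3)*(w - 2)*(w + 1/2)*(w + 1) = w^4 - 7*w^3/2 - w^2 + 13*w/2 + 3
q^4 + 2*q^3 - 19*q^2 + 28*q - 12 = (q - 2)*(q - 1)^2*(q + 6)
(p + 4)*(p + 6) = p^2 + 10*p + 24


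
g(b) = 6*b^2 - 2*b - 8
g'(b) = 12*b - 2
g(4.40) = 99.36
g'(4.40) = 50.80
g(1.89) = 9.65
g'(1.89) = 20.68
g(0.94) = -4.58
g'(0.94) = 9.28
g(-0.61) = -4.55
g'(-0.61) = -9.32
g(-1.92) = 17.96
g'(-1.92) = -25.04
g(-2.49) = 34.18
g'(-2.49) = -31.88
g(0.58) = -7.14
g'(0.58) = 4.96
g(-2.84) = 46.07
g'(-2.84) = -36.08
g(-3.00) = 52.00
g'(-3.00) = -38.00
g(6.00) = 196.00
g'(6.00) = 70.00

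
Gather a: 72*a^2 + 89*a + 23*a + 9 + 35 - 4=72*a^2 + 112*a + 40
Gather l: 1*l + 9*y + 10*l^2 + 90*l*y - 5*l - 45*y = 10*l^2 + l*(90*y - 4) - 36*y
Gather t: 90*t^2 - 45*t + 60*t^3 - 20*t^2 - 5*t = 60*t^3 + 70*t^2 - 50*t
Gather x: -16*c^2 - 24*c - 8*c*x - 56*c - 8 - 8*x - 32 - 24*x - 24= -16*c^2 - 80*c + x*(-8*c - 32) - 64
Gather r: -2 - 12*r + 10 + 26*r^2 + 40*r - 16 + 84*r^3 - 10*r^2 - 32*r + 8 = 84*r^3 + 16*r^2 - 4*r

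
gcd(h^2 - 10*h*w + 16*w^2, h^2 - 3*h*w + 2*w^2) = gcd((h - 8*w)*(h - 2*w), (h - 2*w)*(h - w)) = -h + 2*w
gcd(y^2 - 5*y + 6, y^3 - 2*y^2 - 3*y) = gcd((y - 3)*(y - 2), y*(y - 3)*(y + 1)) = y - 3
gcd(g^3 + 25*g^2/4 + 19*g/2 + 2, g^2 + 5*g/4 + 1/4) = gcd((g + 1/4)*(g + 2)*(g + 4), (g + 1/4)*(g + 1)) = g + 1/4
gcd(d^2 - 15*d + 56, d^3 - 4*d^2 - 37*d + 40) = d - 8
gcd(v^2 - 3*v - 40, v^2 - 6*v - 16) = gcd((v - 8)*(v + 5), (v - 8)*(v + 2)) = v - 8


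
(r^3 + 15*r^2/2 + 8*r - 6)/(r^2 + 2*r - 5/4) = 2*(r^2 + 8*r + 12)/(2*r + 5)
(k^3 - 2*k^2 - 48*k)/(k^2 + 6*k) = k - 8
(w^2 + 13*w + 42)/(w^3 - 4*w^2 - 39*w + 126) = (w + 7)/(w^2 - 10*w + 21)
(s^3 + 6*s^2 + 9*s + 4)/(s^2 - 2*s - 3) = (s^2 + 5*s + 4)/(s - 3)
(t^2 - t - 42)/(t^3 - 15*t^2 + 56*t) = (t + 6)/(t*(t - 8))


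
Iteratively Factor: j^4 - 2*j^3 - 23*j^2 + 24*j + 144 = (j - 4)*(j^3 + 2*j^2 - 15*j - 36) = (j - 4)^2*(j^2 + 6*j + 9) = (j - 4)^2*(j + 3)*(j + 3)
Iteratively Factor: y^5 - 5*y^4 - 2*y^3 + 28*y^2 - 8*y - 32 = (y - 4)*(y^4 - y^3 - 6*y^2 + 4*y + 8) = (y - 4)*(y + 1)*(y^3 - 2*y^2 - 4*y + 8) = (y - 4)*(y + 1)*(y + 2)*(y^2 - 4*y + 4) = (y - 4)*(y - 2)*(y + 1)*(y + 2)*(y - 2)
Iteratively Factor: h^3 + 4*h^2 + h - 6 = (h - 1)*(h^2 + 5*h + 6) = (h - 1)*(h + 3)*(h + 2)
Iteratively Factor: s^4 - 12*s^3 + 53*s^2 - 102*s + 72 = (s - 4)*(s^3 - 8*s^2 + 21*s - 18) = (s - 4)*(s - 2)*(s^2 - 6*s + 9) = (s - 4)*(s - 3)*(s - 2)*(s - 3)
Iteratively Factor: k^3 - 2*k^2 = (k)*(k^2 - 2*k) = k*(k - 2)*(k)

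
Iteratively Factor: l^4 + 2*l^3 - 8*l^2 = (l - 2)*(l^3 + 4*l^2) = l*(l - 2)*(l^2 + 4*l) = l^2*(l - 2)*(l + 4)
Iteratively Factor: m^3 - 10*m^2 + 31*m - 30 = (m - 3)*(m^2 - 7*m + 10) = (m - 5)*(m - 3)*(m - 2)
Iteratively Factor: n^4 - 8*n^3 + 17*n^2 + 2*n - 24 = (n - 4)*(n^3 - 4*n^2 + n + 6) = (n - 4)*(n + 1)*(n^2 - 5*n + 6) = (n - 4)*(n - 3)*(n + 1)*(n - 2)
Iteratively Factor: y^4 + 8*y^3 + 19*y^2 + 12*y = (y)*(y^3 + 8*y^2 + 19*y + 12) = y*(y + 4)*(y^2 + 4*y + 3) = y*(y + 1)*(y + 4)*(y + 3)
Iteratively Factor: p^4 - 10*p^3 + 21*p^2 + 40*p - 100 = (p - 2)*(p^3 - 8*p^2 + 5*p + 50) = (p - 5)*(p - 2)*(p^2 - 3*p - 10) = (p - 5)*(p - 2)*(p + 2)*(p - 5)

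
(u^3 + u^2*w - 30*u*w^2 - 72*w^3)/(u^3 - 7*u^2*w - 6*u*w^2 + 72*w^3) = (u + 4*w)/(u - 4*w)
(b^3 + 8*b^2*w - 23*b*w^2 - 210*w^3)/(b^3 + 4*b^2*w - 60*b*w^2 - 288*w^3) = (-b^2 - 2*b*w + 35*w^2)/(-b^2 + 2*b*w + 48*w^2)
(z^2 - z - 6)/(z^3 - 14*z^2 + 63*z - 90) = (z + 2)/(z^2 - 11*z + 30)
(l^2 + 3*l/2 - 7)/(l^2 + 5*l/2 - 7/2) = (l - 2)/(l - 1)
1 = 1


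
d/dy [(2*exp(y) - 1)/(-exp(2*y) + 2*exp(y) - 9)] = 2*(exp(2*y) - exp(y) - 8)*exp(y)/(exp(4*y) - 4*exp(3*y) + 22*exp(2*y) - 36*exp(y) + 81)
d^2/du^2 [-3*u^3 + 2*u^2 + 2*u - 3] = 4 - 18*u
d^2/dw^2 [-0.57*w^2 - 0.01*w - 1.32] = -1.14000000000000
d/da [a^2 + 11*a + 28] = 2*a + 11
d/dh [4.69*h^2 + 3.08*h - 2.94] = 9.38*h + 3.08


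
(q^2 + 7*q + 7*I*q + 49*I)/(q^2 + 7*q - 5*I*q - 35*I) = (q + 7*I)/(q - 5*I)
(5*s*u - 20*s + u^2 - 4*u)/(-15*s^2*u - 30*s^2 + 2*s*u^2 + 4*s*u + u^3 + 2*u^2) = (4 - u)/(3*s*u + 6*s - u^2 - 2*u)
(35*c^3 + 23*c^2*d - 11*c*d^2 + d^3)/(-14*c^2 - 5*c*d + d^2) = (-5*c^2 - 4*c*d + d^2)/(2*c + d)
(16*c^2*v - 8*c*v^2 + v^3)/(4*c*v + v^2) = (16*c^2 - 8*c*v + v^2)/(4*c + v)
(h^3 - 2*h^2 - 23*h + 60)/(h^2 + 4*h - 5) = (h^2 - 7*h + 12)/(h - 1)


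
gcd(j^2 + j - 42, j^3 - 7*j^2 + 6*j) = j - 6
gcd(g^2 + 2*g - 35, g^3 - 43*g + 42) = g + 7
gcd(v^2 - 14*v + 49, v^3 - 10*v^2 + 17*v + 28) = v - 7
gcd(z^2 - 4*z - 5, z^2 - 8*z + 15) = z - 5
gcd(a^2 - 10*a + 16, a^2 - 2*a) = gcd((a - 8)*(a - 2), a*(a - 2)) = a - 2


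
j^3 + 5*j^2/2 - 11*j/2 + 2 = (j - 1)*(j - 1/2)*(j + 4)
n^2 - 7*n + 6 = (n - 6)*(n - 1)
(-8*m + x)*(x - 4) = -8*m*x + 32*m + x^2 - 4*x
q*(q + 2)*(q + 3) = q^3 + 5*q^2 + 6*q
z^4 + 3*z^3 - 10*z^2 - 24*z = z*(z - 3)*(z + 2)*(z + 4)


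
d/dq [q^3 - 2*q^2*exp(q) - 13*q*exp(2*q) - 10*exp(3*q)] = -2*q^2*exp(q) + 3*q^2 - 26*q*exp(2*q) - 4*q*exp(q) - 30*exp(3*q) - 13*exp(2*q)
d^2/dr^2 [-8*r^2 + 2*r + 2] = -16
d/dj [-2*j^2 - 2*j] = -4*j - 2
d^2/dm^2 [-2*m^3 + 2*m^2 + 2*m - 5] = 4 - 12*m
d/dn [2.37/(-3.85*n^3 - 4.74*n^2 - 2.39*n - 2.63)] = (27.3735*n^2 + 22.4676*n + 5.6643)/(3.85*n^3 + 4.74*n^2 + 2.39*n + 2.63)^2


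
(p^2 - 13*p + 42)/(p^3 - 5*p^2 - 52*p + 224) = (p^2 - 13*p + 42)/(p^3 - 5*p^2 - 52*p + 224)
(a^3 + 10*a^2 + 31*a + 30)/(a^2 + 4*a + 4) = (a^2 + 8*a + 15)/(a + 2)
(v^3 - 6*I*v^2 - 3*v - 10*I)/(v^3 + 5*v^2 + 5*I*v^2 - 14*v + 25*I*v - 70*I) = (v^3 - 6*I*v^2 - 3*v - 10*I)/(v^3 + 5*v^2*(1 + I) + v*(-14 + 25*I) - 70*I)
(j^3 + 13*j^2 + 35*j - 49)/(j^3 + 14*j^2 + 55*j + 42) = (j^2 + 6*j - 7)/(j^2 + 7*j + 6)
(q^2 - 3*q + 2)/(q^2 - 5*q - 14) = (-q^2 + 3*q - 2)/(-q^2 + 5*q + 14)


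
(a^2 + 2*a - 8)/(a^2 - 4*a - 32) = (a - 2)/(a - 8)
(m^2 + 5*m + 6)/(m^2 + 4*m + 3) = (m + 2)/(m + 1)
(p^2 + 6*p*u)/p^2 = (p + 6*u)/p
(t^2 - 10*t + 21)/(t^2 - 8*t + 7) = (t - 3)/(t - 1)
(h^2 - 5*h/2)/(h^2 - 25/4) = 2*h/(2*h + 5)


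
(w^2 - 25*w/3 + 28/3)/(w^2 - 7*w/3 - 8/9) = 3*(-3*w^2 + 25*w - 28)/(-9*w^2 + 21*w + 8)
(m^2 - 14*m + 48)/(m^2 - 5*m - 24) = (m - 6)/(m + 3)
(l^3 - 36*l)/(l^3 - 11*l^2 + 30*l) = (l + 6)/(l - 5)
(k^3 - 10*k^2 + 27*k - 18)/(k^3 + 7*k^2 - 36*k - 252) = (k^2 - 4*k + 3)/(k^2 + 13*k + 42)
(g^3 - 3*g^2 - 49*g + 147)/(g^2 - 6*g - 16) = (-g^3 + 3*g^2 + 49*g - 147)/(-g^2 + 6*g + 16)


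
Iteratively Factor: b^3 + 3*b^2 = (b + 3)*(b^2) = b*(b + 3)*(b)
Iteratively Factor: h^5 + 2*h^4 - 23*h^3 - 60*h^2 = (h)*(h^4 + 2*h^3 - 23*h^2 - 60*h) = h*(h - 5)*(h^3 + 7*h^2 + 12*h) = h*(h - 5)*(h + 3)*(h^2 + 4*h) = h^2*(h - 5)*(h + 3)*(h + 4)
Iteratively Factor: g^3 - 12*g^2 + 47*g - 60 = (g - 3)*(g^2 - 9*g + 20) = (g - 5)*(g - 3)*(g - 4)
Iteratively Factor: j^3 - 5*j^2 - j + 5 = (j - 5)*(j^2 - 1) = (j - 5)*(j - 1)*(j + 1)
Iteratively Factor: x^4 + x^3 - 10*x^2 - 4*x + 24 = (x - 2)*(x^3 + 3*x^2 - 4*x - 12) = (x - 2)^2*(x^2 + 5*x + 6) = (x - 2)^2*(x + 3)*(x + 2)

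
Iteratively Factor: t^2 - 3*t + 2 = (t - 2)*(t - 1)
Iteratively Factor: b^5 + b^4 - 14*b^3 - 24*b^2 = (b - 4)*(b^4 + 5*b^3 + 6*b^2) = (b - 4)*(b + 3)*(b^3 + 2*b^2) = b*(b - 4)*(b + 3)*(b^2 + 2*b) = b^2*(b - 4)*(b + 3)*(b + 2)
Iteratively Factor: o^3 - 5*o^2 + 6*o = (o)*(o^2 - 5*o + 6) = o*(o - 3)*(o - 2)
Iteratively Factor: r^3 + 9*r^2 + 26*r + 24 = (r + 4)*(r^2 + 5*r + 6) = (r + 2)*(r + 4)*(r + 3)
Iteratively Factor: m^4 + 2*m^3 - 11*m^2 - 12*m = (m)*(m^3 + 2*m^2 - 11*m - 12) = m*(m + 4)*(m^2 - 2*m - 3) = m*(m - 3)*(m + 4)*(m + 1)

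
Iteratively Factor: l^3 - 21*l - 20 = (l - 5)*(l^2 + 5*l + 4) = (l - 5)*(l + 1)*(l + 4)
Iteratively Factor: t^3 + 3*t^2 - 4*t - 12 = (t - 2)*(t^2 + 5*t + 6) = (t - 2)*(t + 2)*(t + 3)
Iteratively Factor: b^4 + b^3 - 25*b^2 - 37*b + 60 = (b + 3)*(b^3 - 2*b^2 - 19*b + 20) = (b + 3)*(b + 4)*(b^2 - 6*b + 5) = (b - 1)*(b + 3)*(b + 4)*(b - 5)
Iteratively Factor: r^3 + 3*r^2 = (r)*(r^2 + 3*r) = r*(r + 3)*(r)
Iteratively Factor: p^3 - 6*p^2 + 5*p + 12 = (p - 4)*(p^2 - 2*p - 3) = (p - 4)*(p - 3)*(p + 1)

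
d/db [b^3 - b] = 3*b^2 - 1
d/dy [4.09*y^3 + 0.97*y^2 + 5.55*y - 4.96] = 12.27*y^2 + 1.94*y + 5.55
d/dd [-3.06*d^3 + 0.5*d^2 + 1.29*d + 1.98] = -9.18*d^2 + 1.0*d + 1.29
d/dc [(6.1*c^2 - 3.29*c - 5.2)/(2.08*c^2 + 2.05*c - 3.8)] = (19.3482*c^2 - 24.728*c + 23.162)/(4.3264*c^4 + 8.528*c^3 - 11.6055*c^2 - 15.58*c + 14.44)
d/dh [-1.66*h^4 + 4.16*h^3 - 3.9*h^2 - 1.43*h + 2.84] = -6.64*h^3 + 12.48*h^2 - 7.8*h - 1.43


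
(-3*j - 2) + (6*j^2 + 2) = 6*j^2 - 3*j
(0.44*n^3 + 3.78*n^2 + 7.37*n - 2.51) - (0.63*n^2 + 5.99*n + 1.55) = 0.44*n^3 + 3.15*n^2 + 1.38*n - 4.06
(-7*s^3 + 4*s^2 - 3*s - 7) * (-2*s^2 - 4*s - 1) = 14*s^5 + 20*s^4 - 3*s^3 + 22*s^2 + 31*s + 7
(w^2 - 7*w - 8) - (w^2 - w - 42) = 34 - 6*w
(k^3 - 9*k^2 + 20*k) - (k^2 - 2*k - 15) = k^3 - 10*k^2 + 22*k + 15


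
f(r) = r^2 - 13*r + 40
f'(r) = 2*r - 13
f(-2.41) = 77.14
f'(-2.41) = -17.82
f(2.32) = 15.22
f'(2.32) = -8.36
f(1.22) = 25.63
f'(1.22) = -10.56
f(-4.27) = 113.74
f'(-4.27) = -21.54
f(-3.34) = 94.58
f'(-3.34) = -19.68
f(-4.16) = 111.39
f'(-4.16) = -21.32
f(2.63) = 12.73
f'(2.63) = -7.74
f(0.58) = 32.80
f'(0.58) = -11.84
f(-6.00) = 154.00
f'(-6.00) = -25.00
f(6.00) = -2.00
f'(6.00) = -1.00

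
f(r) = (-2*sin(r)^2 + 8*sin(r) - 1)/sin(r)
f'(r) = (-4*sin(r)*cos(r) + 8*cos(r))/sin(r) - (-2*sin(r)^2 + 8*sin(r) - 1)*cos(r)/sin(r)^2 = cos(r)*cos(2*r)/sin(r)^2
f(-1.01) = 10.87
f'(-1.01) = -0.32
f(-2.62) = 11.00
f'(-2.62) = -1.76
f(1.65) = 5.00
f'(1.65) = 0.08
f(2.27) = 5.16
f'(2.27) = 0.19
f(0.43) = 4.77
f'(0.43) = 3.41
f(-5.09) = 5.07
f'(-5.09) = -0.31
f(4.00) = 10.83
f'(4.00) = 0.17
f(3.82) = 10.85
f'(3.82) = -0.42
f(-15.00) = 10.84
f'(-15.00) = -0.28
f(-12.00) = 5.06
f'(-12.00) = 1.24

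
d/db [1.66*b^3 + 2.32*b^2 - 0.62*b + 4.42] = 4.98*b^2 + 4.64*b - 0.62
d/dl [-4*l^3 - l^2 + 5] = 2*l*(-6*l - 1)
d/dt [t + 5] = 1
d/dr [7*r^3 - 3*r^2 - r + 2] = 21*r^2 - 6*r - 1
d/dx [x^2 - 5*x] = 2*x - 5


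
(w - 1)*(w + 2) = w^2 + w - 2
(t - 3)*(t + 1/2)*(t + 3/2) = t^3 - t^2 - 21*t/4 - 9/4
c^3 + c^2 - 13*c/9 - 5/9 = (c - 1)*(c + 1/3)*(c + 5/3)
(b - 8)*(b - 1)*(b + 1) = b^3 - 8*b^2 - b + 8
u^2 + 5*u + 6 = (u + 2)*(u + 3)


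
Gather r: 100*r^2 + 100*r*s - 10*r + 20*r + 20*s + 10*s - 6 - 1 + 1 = 100*r^2 + r*(100*s + 10) + 30*s - 6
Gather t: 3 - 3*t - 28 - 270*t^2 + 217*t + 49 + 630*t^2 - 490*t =360*t^2 - 276*t + 24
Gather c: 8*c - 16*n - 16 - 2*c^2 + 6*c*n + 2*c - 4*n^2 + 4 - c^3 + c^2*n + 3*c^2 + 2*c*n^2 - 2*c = -c^3 + c^2*(n + 1) + c*(2*n^2 + 6*n + 8) - 4*n^2 - 16*n - 12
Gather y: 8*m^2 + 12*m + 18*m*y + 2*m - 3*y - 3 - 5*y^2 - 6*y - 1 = 8*m^2 + 14*m - 5*y^2 + y*(18*m - 9) - 4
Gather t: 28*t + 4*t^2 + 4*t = 4*t^2 + 32*t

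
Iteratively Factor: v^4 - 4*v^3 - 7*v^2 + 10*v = (v + 2)*(v^3 - 6*v^2 + 5*v) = (v - 5)*(v + 2)*(v^2 - v) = v*(v - 5)*(v + 2)*(v - 1)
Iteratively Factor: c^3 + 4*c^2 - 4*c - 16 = (c + 2)*(c^2 + 2*c - 8) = (c + 2)*(c + 4)*(c - 2)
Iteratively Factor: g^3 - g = (g)*(g^2 - 1) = g*(g + 1)*(g - 1)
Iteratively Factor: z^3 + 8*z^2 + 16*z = (z)*(z^2 + 8*z + 16) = z*(z + 4)*(z + 4)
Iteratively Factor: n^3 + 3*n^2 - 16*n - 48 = (n + 3)*(n^2 - 16) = (n - 4)*(n + 3)*(n + 4)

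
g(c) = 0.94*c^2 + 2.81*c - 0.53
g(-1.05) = -2.44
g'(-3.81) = -4.35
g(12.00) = 168.55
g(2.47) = 12.15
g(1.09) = 3.65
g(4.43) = 30.37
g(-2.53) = -1.62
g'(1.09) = 4.86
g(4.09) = 26.69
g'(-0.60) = 1.68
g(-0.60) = -1.88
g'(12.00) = 25.37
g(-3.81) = 2.41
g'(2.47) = 7.45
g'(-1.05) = 0.84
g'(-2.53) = -1.95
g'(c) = 1.88*c + 2.81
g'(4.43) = 11.14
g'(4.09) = 10.50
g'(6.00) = 14.09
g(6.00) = 50.17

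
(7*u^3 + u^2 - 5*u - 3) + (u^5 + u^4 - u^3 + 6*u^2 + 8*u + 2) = u^5 + u^4 + 6*u^3 + 7*u^2 + 3*u - 1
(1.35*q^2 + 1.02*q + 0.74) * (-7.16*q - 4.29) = -9.666*q^3 - 13.0947*q^2 - 9.6742*q - 3.1746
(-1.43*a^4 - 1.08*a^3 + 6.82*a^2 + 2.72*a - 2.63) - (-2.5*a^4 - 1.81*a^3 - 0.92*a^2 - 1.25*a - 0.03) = 1.07*a^4 + 0.73*a^3 + 7.74*a^2 + 3.97*a - 2.6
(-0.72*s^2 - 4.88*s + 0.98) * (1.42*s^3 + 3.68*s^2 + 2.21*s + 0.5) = -1.0224*s^5 - 9.5792*s^4 - 18.158*s^3 - 7.5384*s^2 - 0.2742*s + 0.49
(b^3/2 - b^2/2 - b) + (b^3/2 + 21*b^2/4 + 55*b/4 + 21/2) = b^3 + 19*b^2/4 + 51*b/4 + 21/2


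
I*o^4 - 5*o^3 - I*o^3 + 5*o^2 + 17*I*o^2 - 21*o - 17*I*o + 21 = (o - 3*I)*(o + I)*(o + 7*I)*(I*o - I)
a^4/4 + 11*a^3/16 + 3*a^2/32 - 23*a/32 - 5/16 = (a/2 + 1/4)*(a/2 + 1)*(a - 1)*(a + 5/4)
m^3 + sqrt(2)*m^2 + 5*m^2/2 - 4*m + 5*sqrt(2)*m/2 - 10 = (m + 5/2)*(m - sqrt(2))*(m + 2*sqrt(2))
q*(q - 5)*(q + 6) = q^3 + q^2 - 30*q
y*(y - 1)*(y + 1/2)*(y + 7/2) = y^4 + 3*y^3 - 9*y^2/4 - 7*y/4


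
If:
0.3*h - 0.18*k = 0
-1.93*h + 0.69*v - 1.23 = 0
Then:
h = 0.357512953367876*v - 0.637305699481865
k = 0.595854922279793*v - 1.06217616580311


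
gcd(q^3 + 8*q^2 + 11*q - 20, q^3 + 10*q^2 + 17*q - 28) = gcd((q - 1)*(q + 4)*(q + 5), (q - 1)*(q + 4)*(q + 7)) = q^2 + 3*q - 4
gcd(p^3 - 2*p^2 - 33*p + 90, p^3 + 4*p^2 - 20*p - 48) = p + 6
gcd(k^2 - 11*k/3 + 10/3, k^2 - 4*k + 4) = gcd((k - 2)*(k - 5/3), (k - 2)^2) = k - 2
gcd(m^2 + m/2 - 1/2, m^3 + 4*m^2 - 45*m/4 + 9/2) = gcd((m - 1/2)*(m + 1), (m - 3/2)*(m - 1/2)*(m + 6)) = m - 1/2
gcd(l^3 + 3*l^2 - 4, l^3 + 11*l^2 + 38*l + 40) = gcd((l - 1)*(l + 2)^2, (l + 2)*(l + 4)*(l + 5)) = l + 2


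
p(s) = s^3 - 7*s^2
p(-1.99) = -35.60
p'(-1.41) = 25.70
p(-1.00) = -8.00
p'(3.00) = -15.00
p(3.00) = -36.00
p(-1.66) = -23.86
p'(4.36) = -4.01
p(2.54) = -28.77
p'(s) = 3*s^2 - 14*s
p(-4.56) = -240.37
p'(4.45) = -2.89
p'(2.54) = -16.21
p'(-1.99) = 39.74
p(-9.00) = -1296.00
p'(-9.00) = 369.00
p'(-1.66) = 31.51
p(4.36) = -50.19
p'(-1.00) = 17.00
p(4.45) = -50.50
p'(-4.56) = 126.22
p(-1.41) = -16.72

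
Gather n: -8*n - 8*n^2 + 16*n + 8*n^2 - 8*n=0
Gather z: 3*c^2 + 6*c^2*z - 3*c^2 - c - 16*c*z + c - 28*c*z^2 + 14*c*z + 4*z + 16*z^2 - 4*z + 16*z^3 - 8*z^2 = 16*z^3 + z^2*(8 - 28*c) + z*(6*c^2 - 2*c)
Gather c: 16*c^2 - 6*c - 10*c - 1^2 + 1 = 16*c^2 - 16*c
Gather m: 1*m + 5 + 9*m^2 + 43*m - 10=9*m^2 + 44*m - 5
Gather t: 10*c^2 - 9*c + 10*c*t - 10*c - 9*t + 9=10*c^2 - 19*c + t*(10*c - 9) + 9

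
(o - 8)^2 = o^2 - 16*o + 64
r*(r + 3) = r^2 + 3*r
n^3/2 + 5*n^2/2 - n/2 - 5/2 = (n/2 + 1/2)*(n - 1)*(n + 5)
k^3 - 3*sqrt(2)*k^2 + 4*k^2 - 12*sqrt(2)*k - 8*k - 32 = (k + 4)*(k - 4*sqrt(2))*(k + sqrt(2))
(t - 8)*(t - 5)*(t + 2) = t^3 - 11*t^2 + 14*t + 80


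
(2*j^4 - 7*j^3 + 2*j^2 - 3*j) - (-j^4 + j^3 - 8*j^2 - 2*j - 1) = 3*j^4 - 8*j^3 + 10*j^2 - j + 1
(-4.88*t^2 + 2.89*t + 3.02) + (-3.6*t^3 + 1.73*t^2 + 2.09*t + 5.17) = -3.6*t^3 - 3.15*t^2 + 4.98*t + 8.19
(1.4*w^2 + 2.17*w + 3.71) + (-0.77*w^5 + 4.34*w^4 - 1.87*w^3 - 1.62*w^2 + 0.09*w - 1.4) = -0.77*w^5 + 4.34*w^4 - 1.87*w^3 - 0.22*w^2 + 2.26*w + 2.31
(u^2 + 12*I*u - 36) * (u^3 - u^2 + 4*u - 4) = u^5 - u^4 + 12*I*u^4 - 32*u^3 - 12*I*u^3 + 32*u^2 + 48*I*u^2 - 144*u - 48*I*u + 144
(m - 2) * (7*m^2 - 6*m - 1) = 7*m^3 - 20*m^2 + 11*m + 2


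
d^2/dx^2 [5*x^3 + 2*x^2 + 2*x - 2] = 30*x + 4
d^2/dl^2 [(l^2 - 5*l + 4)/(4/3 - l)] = 48/(27*l^3 - 108*l^2 + 144*l - 64)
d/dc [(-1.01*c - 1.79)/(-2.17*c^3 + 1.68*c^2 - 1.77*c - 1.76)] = (-4.3834*c^3 - 9.9561*c^2 + 6.0144*c - 1.3907)/(4.7089*c^6 - 7.2912*c^5 + 10.5042*c^4 + 1.6912*c^3 - 2.7807*c^2 + 6.2304*c + 3.0976)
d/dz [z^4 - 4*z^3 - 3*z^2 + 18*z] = 4*z^3 - 12*z^2 - 6*z + 18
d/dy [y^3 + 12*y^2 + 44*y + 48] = 3*y^2 + 24*y + 44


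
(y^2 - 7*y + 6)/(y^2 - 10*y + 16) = (y^2 - 7*y + 6)/(y^2 - 10*y + 16)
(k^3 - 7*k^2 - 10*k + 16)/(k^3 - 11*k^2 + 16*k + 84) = (k^2 - 9*k + 8)/(k^2 - 13*k + 42)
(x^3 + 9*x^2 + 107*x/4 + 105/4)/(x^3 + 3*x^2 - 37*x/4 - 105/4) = (x + 3)/(x - 3)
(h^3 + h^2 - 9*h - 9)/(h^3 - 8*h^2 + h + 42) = (h^2 + 4*h + 3)/(h^2 - 5*h - 14)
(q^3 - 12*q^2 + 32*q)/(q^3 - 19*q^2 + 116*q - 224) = q/(q - 7)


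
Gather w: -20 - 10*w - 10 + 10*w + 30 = 0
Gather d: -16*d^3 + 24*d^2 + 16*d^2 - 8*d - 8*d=-16*d^3 + 40*d^2 - 16*d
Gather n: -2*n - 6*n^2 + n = -6*n^2 - n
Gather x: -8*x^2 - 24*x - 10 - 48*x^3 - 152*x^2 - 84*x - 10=-48*x^3 - 160*x^2 - 108*x - 20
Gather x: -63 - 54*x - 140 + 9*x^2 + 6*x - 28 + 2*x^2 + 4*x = 11*x^2 - 44*x - 231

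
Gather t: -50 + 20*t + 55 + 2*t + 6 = 22*t + 11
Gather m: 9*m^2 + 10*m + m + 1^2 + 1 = 9*m^2 + 11*m + 2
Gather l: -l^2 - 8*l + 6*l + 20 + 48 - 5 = -l^2 - 2*l + 63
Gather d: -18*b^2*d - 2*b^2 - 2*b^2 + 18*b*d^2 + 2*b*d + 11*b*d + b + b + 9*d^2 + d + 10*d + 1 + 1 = -4*b^2 + 2*b + d^2*(18*b + 9) + d*(-18*b^2 + 13*b + 11) + 2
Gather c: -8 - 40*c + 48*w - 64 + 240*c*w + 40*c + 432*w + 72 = 240*c*w + 480*w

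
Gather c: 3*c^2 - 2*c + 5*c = 3*c^2 + 3*c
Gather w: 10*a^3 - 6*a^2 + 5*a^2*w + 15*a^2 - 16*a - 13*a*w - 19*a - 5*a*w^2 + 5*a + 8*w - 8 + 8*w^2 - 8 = 10*a^3 + 9*a^2 - 30*a + w^2*(8 - 5*a) + w*(5*a^2 - 13*a + 8) - 16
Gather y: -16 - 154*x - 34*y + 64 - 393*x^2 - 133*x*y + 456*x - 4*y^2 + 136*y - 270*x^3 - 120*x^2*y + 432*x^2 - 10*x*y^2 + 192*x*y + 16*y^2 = -270*x^3 + 39*x^2 + 302*x + y^2*(12 - 10*x) + y*(-120*x^2 + 59*x + 102) + 48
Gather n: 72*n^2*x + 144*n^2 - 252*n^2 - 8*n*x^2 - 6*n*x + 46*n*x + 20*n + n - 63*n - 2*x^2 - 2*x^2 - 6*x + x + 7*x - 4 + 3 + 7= n^2*(72*x - 108) + n*(-8*x^2 + 40*x - 42) - 4*x^2 + 2*x + 6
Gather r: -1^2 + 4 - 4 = -1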